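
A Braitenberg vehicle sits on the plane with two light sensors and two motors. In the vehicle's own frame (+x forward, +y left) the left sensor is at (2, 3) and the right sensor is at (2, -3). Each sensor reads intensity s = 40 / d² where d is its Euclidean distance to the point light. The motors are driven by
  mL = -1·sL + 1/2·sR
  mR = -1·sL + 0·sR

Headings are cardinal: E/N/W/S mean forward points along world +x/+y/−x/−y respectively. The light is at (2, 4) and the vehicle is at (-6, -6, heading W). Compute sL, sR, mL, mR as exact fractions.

40/269 40/149 -580/40081 -40/269

left sensor world pos  = (-8, -9); dL² = 269
right sensor world pos = (-8, -3); dR² = 149
sL = 40/269 = 40/269
sR = 40/149 = 40/149
mL = -1·sL + 1/2·sR = -580/40081
mR = -1·sL + 0·sR = -40/269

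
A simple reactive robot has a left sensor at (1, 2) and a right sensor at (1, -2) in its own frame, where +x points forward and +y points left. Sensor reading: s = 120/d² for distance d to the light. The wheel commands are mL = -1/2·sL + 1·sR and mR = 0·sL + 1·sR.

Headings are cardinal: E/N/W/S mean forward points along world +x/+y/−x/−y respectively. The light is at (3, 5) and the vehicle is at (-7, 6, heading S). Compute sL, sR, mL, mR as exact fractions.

left sensor world pos  = (-5, 5); dL² = 64
right sensor world pos = (-9, 5); dR² = 144
sL = 120/64 = 15/8
sR = 120/144 = 5/6
mL = -1/2·sL + 1·sR = -5/48
mR = 0·sL + 1·sR = 5/6

15/8 5/6 -5/48 5/6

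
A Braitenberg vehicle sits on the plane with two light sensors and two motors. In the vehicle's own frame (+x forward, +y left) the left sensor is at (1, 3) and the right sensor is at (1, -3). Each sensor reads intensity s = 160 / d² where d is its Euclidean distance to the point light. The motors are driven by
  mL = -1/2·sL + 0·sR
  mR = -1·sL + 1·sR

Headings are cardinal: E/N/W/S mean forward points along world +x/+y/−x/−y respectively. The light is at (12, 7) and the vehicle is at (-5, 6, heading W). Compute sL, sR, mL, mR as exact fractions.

8/17 20/41 -4/17 12/697

left sensor world pos  = (-6, 3); dL² = 340
right sensor world pos = (-6, 9); dR² = 328
sL = 160/340 = 8/17
sR = 160/328 = 20/41
mL = -1/2·sL + 0·sR = -4/17
mR = -1·sL + 1·sR = 12/697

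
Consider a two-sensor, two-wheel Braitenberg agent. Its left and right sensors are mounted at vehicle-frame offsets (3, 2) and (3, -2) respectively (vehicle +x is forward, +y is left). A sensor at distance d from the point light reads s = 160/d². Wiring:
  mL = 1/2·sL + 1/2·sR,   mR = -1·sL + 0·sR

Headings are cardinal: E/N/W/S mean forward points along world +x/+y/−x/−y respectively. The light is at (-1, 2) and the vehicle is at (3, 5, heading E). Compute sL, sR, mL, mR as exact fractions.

left sensor world pos  = (6, 7); dL² = 74
right sensor world pos = (6, 3); dR² = 50
sL = 160/74 = 80/37
sR = 160/50 = 16/5
mL = 1/2·sL + 1/2·sR = 496/185
mR = -1·sL + 0·sR = -80/37

80/37 16/5 496/185 -80/37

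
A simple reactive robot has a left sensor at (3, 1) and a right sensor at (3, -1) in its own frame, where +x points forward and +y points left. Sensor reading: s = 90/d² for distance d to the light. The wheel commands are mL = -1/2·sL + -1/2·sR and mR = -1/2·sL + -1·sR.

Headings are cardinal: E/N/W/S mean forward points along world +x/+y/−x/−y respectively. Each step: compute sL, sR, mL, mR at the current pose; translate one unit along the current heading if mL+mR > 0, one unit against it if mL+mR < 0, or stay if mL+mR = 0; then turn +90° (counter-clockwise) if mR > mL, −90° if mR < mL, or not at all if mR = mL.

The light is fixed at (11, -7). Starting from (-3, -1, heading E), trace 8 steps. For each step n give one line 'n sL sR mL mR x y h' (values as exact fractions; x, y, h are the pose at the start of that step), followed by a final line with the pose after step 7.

n=0: pose=(-3,-1,E); sL=9/17, sR=45/73; mL=-711/1241, mR=-2187/2482; mL+mR=-3609/2482 → advance -1; mR−mL=-45/146 → turn -1·90°
n=1: pose=(-4,-1,S); sL=18/41, sR=18/53; mL=-846/2173, mR=-1215/2173; mL+mR=-2061/2173 → advance -1; mR−mL=-9/53 → turn -1·90°
n=2: pose=(-4,0,W); sL=1/4, sR=45/194; mL=-187/776, mR=-277/776; mL+mR=-58/97 → advance -1; mR−mL=-45/388 → turn -1·90°
n=3: pose=(-3,0,N); sL=18/65, sR=90/269; mL=-5346/17485, mR=-8271/17485; mL+mR=-13617/17485 → advance -1; mR−mL=-45/269 → turn -1·90°
n=4: pose=(-3,-1,E); sL=9/17, sR=45/73; mL=-711/1241, mR=-2187/2482; mL+mR=-3609/2482 → advance -1; mR−mL=-45/146 → turn -1·90°
n=5: pose=(-4,-1,S); sL=18/41, sR=18/53; mL=-846/2173, mR=-1215/2173; mL+mR=-2061/2173 → advance -1; mR−mL=-9/53 → turn -1·90°
n=6: pose=(-4,0,W); sL=1/4, sR=45/194; mL=-187/776, mR=-277/776; mL+mR=-58/97 → advance -1; mR−mL=-45/388 → turn -1·90°
n=7: pose=(-3,0,N); sL=18/65, sR=90/269; mL=-5346/17485, mR=-8271/17485; mL+mR=-13617/17485 → advance -1; mR−mL=-45/269 → turn -1·90°

0 9/17 45/73 -711/1241 -2187/2482 -3 -1 E
1 18/41 18/53 -846/2173 -1215/2173 -4 -1 S
2 1/4 45/194 -187/776 -277/776 -4 0 W
3 18/65 90/269 -5346/17485 -8271/17485 -3 0 N
4 9/17 45/73 -711/1241 -2187/2482 -3 -1 E
5 18/41 18/53 -846/2173 -1215/2173 -4 -1 S
6 1/4 45/194 -187/776 -277/776 -4 0 W
7 18/65 90/269 -5346/17485 -8271/17485 -3 0 N
final -3 -1 E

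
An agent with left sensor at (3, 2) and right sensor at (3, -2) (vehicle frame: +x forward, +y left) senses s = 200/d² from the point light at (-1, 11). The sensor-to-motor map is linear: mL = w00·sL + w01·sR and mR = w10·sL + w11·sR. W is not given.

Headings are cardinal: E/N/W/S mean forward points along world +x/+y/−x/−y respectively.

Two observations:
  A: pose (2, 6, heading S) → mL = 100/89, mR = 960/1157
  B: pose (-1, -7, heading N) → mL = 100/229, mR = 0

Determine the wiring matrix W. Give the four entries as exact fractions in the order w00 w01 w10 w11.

obs A: pose=(2,6,S) → sL=200/89, sR=40/13, mL=100/89, mR=960/1157
obs B: pose=(-1,-7,N) → sL=200/229, sR=200/229, mL=100/229, mR=0
sensor matrix S = [[200/89, 40/13], [200/229, 200/229]]; det S = -192000/264953
solve [mL_A; mL_B] = S·[w00; w01] and [mR_A; mR_B] = S·[w10; w11]:
  w00 = 1/2, w01 = 0, w10 = -1, w11 = 1

1/2 0 -1 1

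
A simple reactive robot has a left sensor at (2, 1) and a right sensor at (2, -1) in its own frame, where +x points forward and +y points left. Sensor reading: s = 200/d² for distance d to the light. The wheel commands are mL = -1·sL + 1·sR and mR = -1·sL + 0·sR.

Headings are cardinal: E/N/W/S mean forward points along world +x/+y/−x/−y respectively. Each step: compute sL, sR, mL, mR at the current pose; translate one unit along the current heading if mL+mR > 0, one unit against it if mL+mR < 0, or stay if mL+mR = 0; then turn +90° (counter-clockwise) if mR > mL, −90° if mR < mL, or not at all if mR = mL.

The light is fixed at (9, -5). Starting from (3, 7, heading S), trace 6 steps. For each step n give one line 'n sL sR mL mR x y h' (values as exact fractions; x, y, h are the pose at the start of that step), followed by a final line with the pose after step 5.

0 8/5 200/149 -192/745 -8/5 3 7 S
1 25/26 10/13 -5/26 -25/26 3 8 W
2 200/261 200/241 4000/62901 -200/261 4 8 N
3 100/89 20/13 480/1157 -100/89 4 7 E
4 8/5 200/149 -192/745 -8/5 3 7 S
5 25/26 10/13 -5/26 -25/26 3 8 W
final 4 8 N

n=0: pose=(3,7,S); sL=8/5, sR=200/149; mL=-192/745, mR=-8/5; mL+mR=-1384/745 → advance -1; mR−mL=-200/149 → turn -1·90°
n=1: pose=(3,8,W); sL=25/26, sR=10/13; mL=-5/26, mR=-25/26; mL+mR=-15/13 → advance -1; mR−mL=-10/13 → turn -1·90°
n=2: pose=(4,8,N); sL=200/261, sR=200/241; mL=4000/62901, mR=-200/261; mL+mR=-44200/62901 → advance -1; mR−mL=-200/241 → turn -1·90°
n=3: pose=(4,7,E); sL=100/89, sR=20/13; mL=480/1157, mR=-100/89; mL+mR=-820/1157 → advance -1; mR−mL=-20/13 → turn -1·90°
n=4: pose=(3,7,S); sL=8/5, sR=200/149; mL=-192/745, mR=-8/5; mL+mR=-1384/745 → advance -1; mR−mL=-200/149 → turn -1·90°
n=5: pose=(3,8,W); sL=25/26, sR=10/13; mL=-5/26, mR=-25/26; mL+mR=-15/13 → advance -1; mR−mL=-10/13 → turn -1·90°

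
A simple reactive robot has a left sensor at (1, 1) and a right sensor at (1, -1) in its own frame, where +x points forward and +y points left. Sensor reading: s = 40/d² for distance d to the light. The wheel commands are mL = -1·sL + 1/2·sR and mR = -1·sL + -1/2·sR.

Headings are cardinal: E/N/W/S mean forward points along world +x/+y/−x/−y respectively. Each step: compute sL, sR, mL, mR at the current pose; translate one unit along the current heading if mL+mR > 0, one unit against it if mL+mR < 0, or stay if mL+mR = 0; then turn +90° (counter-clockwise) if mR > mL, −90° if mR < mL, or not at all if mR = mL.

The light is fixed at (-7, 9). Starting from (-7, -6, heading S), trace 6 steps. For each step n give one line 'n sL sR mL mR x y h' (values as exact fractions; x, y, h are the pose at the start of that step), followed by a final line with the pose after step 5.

n=0: pose=(-7,-6,S); sL=40/257, sR=40/257; mL=-20/257, mR=-60/257; mL+mR=-80/257 → advance -1; mR−mL=-40/257 → turn -1·90°
n=1: pose=(-7,-5,W); sL=20/113, sR=4/17; mL=-114/1921, mR=-566/1921; mL+mR=-40/113 → advance -1; mR−mL=-4/17 → turn -1·90°
n=2: pose=(-6,-5,N); sL=40/169, sR=40/173; mL=-3540/29237, mR=-10300/29237; mL+mR=-80/169 → advance -1; mR−mL=-40/173 → turn -1·90°
n=3: pose=(-6,-6,E); sL=1/5, sR=2/13; mL=-8/65, mR=-18/65; mL+mR=-2/5 → advance -1; mR−mL=-2/13 → turn -1·90°
n=4: pose=(-7,-6,S); sL=40/257, sR=40/257; mL=-20/257, mR=-60/257; mL+mR=-80/257 → advance -1; mR−mL=-40/257 → turn -1·90°
n=5: pose=(-7,-5,W); sL=20/113, sR=4/17; mL=-114/1921, mR=-566/1921; mL+mR=-40/113 → advance -1; mR−mL=-4/17 → turn -1·90°

0 40/257 40/257 -20/257 -60/257 -7 -6 S
1 20/113 4/17 -114/1921 -566/1921 -7 -5 W
2 40/169 40/173 -3540/29237 -10300/29237 -6 -5 N
3 1/5 2/13 -8/65 -18/65 -6 -6 E
4 40/257 40/257 -20/257 -60/257 -7 -6 S
5 20/113 4/17 -114/1921 -566/1921 -7 -5 W
final -6 -5 N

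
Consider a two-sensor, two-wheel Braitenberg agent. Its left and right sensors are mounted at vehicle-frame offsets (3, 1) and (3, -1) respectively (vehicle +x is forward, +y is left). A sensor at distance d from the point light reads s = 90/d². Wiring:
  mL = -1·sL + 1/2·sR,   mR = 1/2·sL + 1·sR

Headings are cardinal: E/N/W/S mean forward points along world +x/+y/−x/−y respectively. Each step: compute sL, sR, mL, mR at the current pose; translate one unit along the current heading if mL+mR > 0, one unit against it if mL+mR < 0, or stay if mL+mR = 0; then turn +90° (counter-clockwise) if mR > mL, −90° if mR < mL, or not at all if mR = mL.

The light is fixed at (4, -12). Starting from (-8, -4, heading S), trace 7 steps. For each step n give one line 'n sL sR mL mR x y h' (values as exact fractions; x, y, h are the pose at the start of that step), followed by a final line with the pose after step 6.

n=0: pose=(-8,-4,S); sL=45/73, sR=45/97; mL=-5445/14162, mR=10935/14162; mL+mR=2745/7081 → advance +1; mR−mL=8190/7081 → turn +1·90°
n=1: pose=(-8,-5,E); sL=18/29, sR=10/13; mL=-89/377, mR=407/377; mL+mR=318/377 → advance +1; mR−mL=496/377 → turn +1·90°
n=2: pose=(-7,-5,N); sL=45/122, sR=9/20; mL=-351/2440, mR=387/610; mL+mR=1197/2440 → advance +1; mR−mL=1899/2440 → turn +1·90°
n=3: pose=(-7,-4,W); sL=18/49, sR=90/277; mL=-2781/13573, mR=6903/13573; mL+mR=4122/13573 → advance +1; mR−mL=9684/13573 → turn +1·90°
n=4: pose=(-8,-4,S); sL=45/73, sR=45/97; mL=-5445/14162, mR=10935/14162; mL+mR=2745/7081 → advance +1; mR−mL=8190/7081 → turn +1·90°
n=5: pose=(-8,-5,E); sL=18/29, sR=10/13; mL=-89/377, mR=407/377; mL+mR=318/377 → advance +1; mR−mL=496/377 → turn +1·90°
n=6: pose=(-7,-5,N); sL=45/122, sR=9/20; mL=-351/2440, mR=387/610; mL+mR=1197/2440 → advance +1; mR−mL=1899/2440 → turn +1·90°

0 45/73 45/97 -5445/14162 10935/14162 -8 -4 S
1 18/29 10/13 -89/377 407/377 -8 -5 E
2 45/122 9/20 -351/2440 387/610 -7 -5 N
3 18/49 90/277 -2781/13573 6903/13573 -7 -4 W
4 45/73 45/97 -5445/14162 10935/14162 -8 -4 S
5 18/29 10/13 -89/377 407/377 -8 -5 E
6 45/122 9/20 -351/2440 387/610 -7 -5 N
final -7 -4 W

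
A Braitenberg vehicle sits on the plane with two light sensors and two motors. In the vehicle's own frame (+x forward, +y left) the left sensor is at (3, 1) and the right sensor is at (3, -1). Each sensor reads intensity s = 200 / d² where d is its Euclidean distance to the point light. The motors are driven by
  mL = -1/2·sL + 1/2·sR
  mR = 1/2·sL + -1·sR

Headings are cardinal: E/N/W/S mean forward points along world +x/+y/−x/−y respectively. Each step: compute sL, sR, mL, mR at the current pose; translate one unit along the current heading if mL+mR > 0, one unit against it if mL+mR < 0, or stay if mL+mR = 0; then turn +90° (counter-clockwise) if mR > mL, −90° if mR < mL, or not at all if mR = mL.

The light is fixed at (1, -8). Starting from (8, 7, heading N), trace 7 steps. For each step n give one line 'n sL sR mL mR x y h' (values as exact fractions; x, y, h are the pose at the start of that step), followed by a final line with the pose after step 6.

0 5/9 50/97 -35/1746 -415/1746 8 7 N
1 8/13 200/269 224/3497 -1524/3497 8 6 E
2 20/17 100/73 120/1241 -970/1241 7 6 S
3 40/41 40/53 -240/2173 -580/2173 7 7 W
4 5/9 50/97 -35/1746 -415/1746 8 7 N
5 8/13 200/269 224/3497 -1524/3497 8 6 E
6 20/17 100/73 120/1241 -970/1241 7 6 S
final 7 7 W

n=0: pose=(8,7,N); sL=5/9, sR=50/97; mL=-35/1746, mR=-415/1746; mL+mR=-25/97 → advance -1; mR−mL=-190/873 → turn -1·90°
n=1: pose=(8,6,E); sL=8/13, sR=200/269; mL=224/3497, mR=-1524/3497; mL+mR=-100/269 → advance -1; mR−mL=-1748/3497 → turn -1·90°
n=2: pose=(7,6,S); sL=20/17, sR=100/73; mL=120/1241, mR=-970/1241; mL+mR=-50/73 → advance -1; mR−mL=-1090/1241 → turn -1·90°
n=3: pose=(7,7,W); sL=40/41, sR=40/53; mL=-240/2173, mR=-580/2173; mL+mR=-20/53 → advance -1; mR−mL=-340/2173 → turn -1·90°
n=4: pose=(8,7,N); sL=5/9, sR=50/97; mL=-35/1746, mR=-415/1746; mL+mR=-25/97 → advance -1; mR−mL=-190/873 → turn -1·90°
n=5: pose=(8,6,E); sL=8/13, sR=200/269; mL=224/3497, mR=-1524/3497; mL+mR=-100/269 → advance -1; mR−mL=-1748/3497 → turn -1·90°
n=6: pose=(7,6,S); sL=20/17, sR=100/73; mL=120/1241, mR=-970/1241; mL+mR=-50/73 → advance -1; mR−mL=-1090/1241 → turn -1·90°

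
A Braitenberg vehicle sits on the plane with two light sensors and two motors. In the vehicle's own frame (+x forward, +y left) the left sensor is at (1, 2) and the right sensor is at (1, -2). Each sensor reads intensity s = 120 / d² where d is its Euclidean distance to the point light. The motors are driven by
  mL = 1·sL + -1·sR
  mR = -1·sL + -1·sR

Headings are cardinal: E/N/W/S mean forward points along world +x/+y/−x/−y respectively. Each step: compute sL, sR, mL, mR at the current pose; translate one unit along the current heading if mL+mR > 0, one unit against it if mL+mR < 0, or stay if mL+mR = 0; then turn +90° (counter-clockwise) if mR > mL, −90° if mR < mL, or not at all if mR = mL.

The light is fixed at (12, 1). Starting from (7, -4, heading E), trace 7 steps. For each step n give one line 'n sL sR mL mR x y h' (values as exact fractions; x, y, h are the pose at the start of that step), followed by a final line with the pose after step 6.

0 24/5 24/13 192/65 -432/65 7 -4 E
1 30/13 6/5 72/65 -228/65 6 -4 S
2 24/17 120/53 -768/901 -3312/901 6 -3 W
3 60/29 20/3 -400/87 -760/87 7 -3 N
4 24/5 24/13 192/65 -432/65 7 -4 E
5 30/13 6/5 72/65 -228/65 6 -4 S
6 24/17 120/53 -768/901 -3312/901 6 -3 W
final 7 -3 N

n=0: pose=(7,-4,E); sL=24/5, sR=24/13; mL=192/65, mR=-432/65; mL+mR=-48/13 → advance -1; mR−mL=-48/5 → turn -1·90°
n=1: pose=(6,-4,S); sL=30/13, sR=6/5; mL=72/65, mR=-228/65; mL+mR=-12/5 → advance -1; mR−mL=-60/13 → turn -1·90°
n=2: pose=(6,-3,W); sL=24/17, sR=120/53; mL=-768/901, mR=-3312/901; mL+mR=-240/53 → advance -1; mR−mL=-48/17 → turn -1·90°
n=3: pose=(7,-3,N); sL=60/29, sR=20/3; mL=-400/87, mR=-760/87; mL+mR=-40/3 → advance -1; mR−mL=-120/29 → turn -1·90°
n=4: pose=(7,-4,E); sL=24/5, sR=24/13; mL=192/65, mR=-432/65; mL+mR=-48/13 → advance -1; mR−mL=-48/5 → turn -1·90°
n=5: pose=(6,-4,S); sL=30/13, sR=6/5; mL=72/65, mR=-228/65; mL+mR=-12/5 → advance -1; mR−mL=-60/13 → turn -1·90°
n=6: pose=(6,-3,W); sL=24/17, sR=120/53; mL=-768/901, mR=-3312/901; mL+mR=-240/53 → advance -1; mR−mL=-48/17 → turn -1·90°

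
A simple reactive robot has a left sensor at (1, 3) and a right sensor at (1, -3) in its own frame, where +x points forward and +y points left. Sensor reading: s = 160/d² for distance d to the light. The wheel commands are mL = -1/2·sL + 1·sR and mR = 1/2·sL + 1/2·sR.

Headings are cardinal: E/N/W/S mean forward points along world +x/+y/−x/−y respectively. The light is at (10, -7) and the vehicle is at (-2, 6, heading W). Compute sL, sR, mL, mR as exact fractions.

160/269 32/85 1808/22865 11104/22865

left sensor world pos  = (-3, 3); dL² = 269
right sensor world pos = (-3, 9); dR² = 425
sL = 160/269 = 160/269
sR = 160/425 = 32/85
mL = -1/2·sL + 1·sR = 1808/22865
mR = 1/2·sL + 1/2·sR = 11104/22865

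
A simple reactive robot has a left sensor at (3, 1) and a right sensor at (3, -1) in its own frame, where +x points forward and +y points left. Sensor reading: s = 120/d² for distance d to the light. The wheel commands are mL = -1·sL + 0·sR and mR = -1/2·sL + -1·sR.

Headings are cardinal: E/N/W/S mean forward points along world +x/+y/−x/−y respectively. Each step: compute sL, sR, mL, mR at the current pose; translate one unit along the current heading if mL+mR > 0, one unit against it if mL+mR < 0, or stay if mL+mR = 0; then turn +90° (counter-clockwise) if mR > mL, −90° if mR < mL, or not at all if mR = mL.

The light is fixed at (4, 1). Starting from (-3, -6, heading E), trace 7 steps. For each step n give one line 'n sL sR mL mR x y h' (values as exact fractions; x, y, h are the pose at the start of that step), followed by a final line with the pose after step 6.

0 30/13 3/2 -30/13 -69/26 -3 -6 E
1 120/149 120/181 -120/149 -28740/26969 -4 -6 S
2 12/17 60/73 -12/17 -1458/1241 -4 -5 W
3 120/73 8/3 -120/73 -764/219 -3 -5 N
4 30/13 3/2 -30/13 -69/26 -3 -6 E
5 120/149 120/181 -120/149 -28740/26969 -4 -6 S
6 12/17 60/73 -12/17 -1458/1241 -4 -5 W
final -3 -5 N

n=0: pose=(-3,-6,E); sL=30/13, sR=3/2; mL=-30/13, mR=-69/26; mL+mR=-129/26 → advance -1; mR−mL=-9/26 → turn -1·90°
n=1: pose=(-4,-6,S); sL=120/149, sR=120/181; mL=-120/149, mR=-28740/26969; mL+mR=-50460/26969 → advance -1; mR−mL=-7020/26969 → turn -1·90°
n=2: pose=(-4,-5,W); sL=12/17, sR=60/73; mL=-12/17, mR=-1458/1241; mL+mR=-2334/1241 → advance -1; mR−mL=-582/1241 → turn -1·90°
n=3: pose=(-3,-5,N); sL=120/73, sR=8/3; mL=-120/73, mR=-764/219; mL+mR=-1124/219 → advance -1; mR−mL=-404/219 → turn -1·90°
n=4: pose=(-3,-6,E); sL=30/13, sR=3/2; mL=-30/13, mR=-69/26; mL+mR=-129/26 → advance -1; mR−mL=-9/26 → turn -1·90°
n=5: pose=(-4,-6,S); sL=120/149, sR=120/181; mL=-120/149, mR=-28740/26969; mL+mR=-50460/26969 → advance -1; mR−mL=-7020/26969 → turn -1·90°
n=6: pose=(-4,-5,W); sL=12/17, sR=60/73; mL=-12/17, mR=-1458/1241; mL+mR=-2334/1241 → advance -1; mR−mL=-582/1241 → turn -1·90°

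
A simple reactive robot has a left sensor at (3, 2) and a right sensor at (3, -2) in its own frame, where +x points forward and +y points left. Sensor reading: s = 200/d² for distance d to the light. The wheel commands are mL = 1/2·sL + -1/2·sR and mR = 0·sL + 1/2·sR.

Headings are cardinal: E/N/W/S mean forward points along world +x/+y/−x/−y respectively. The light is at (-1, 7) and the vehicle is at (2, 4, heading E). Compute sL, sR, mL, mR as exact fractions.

left sensor world pos  = (5, 6); dL² = 37
right sensor world pos = (5, 2); dR² = 61
sL = 200/37 = 200/37
sR = 200/61 = 200/61
mL = 1/2·sL + -1/2·sR = 2400/2257
mR = 0·sL + 1/2·sR = 100/61

200/37 200/61 2400/2257 100/61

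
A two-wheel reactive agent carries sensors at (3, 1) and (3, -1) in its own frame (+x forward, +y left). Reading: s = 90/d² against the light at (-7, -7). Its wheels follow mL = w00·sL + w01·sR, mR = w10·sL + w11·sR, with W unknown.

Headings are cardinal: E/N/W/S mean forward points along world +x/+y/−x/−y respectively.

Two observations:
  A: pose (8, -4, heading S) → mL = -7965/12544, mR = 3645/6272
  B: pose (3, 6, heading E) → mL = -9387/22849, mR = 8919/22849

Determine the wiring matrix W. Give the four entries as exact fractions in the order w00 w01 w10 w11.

-1/2 -1 1 1/2

obs A: pose=(8,-4,S) → sL=45/128, sR=45/98, mL=-7965/12544, mR=3645/6272
obs B: pose=(3,6,E) → sL=18/73, sR=90/313, mL=-9387/22849, mR=8919/22849
sensor matrix S = [[45/128, 45/98], [18/73, 90/313]]; det S = -869535/71654464
solve [mL_A; mL_B] = S·[w00; w01] and [mR_A; mR_B] = S·[w10; w11]:
  w00 = -1/2, w01 = -1, w10 = 1, w11 = 1/2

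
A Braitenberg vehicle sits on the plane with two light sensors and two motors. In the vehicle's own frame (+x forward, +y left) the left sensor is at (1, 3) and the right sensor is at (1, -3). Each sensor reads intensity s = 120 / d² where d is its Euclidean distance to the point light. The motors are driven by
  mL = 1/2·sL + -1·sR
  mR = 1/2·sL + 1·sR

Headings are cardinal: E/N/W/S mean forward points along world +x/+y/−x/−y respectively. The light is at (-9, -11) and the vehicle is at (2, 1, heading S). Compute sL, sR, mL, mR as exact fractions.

120/317 24/37 -5388/11729 9828/11729

left sensor world pos  = (5, 0); dL² = 317
right sensor world pos = (-1, 0); dR² = 185
sL = 120/317 = 120/317
sR = 120/185 = 24/37
mL = 1/2·sL + -1·sR = -5388/11729
mR = 1/2·sL + 1·sR = 9828/11729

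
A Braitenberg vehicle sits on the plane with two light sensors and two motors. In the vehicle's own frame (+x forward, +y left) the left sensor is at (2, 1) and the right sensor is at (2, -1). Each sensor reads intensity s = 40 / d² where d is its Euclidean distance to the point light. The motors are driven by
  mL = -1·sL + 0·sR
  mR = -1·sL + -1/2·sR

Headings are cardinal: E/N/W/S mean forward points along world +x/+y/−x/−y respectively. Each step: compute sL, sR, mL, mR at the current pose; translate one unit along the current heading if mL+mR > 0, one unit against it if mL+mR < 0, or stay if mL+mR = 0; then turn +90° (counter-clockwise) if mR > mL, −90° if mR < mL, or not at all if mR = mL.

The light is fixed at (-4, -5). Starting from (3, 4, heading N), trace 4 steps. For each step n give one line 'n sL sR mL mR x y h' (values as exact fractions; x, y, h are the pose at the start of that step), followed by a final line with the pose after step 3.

0 40/157 8/37 -40/157 -2108/5809 3 4 N
1 20/81 4/13 -20/81 -422/1053 3 3 E
2 8/17 40/61 -8/17 -828/1037 2 3 S
3 1/2 10/29 -1/2 -39/58 2 4 W
final 3 4 N

n=0: pose=(3,4,N); sL=40/157, sR=8/37; mL=-40/157, mR=-2108/5809; mL+mR=-3588/5809 → advance -1; mR−mL=-4/37 → turn -1·90°
n=1: pose=(3,3,E); sL=20/81, sR=4/13; mL=-20/81, mR=-422/1053; mL+mR=-682/1053 → advance -1; mR−mL=-2/13 → turn -1·90°
n=2: pose=(2,3,S); sL=8/17, sR=40/61; mL=-8/17, mR=-828/1037; mL+mR=-1316/1037 → advance -1; mR−mL=-20/61 → turn -1·90°
n=3: pose=(2,4,W); sL=1/2, sR=10/29; mL=-1/2, mR=-39/58; mL+mR=-34/29 → advance -1; mR−mL=-5/29 → turn -1·90°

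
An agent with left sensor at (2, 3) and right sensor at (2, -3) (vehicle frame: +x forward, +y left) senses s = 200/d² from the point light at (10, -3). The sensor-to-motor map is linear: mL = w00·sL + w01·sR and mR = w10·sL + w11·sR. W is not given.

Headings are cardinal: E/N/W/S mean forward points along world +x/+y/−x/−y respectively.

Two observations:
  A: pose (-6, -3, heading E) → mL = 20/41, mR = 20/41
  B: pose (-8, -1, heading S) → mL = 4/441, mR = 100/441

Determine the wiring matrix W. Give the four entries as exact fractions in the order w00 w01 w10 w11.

-1/2 1 0 1/2

obs A: pose=(-6,-3,E) → sL=40/41, sR=40/41, mL=20/41, mR=20/41
obs B: pose=(-8,-1,S) → sL=8/9, sR=200/441, mL=4/441, mR=100/441
sensor matrix S = [[40/41, 40/41], [8/9, 200/441]]; det S = -2560/6027
solve [mL_A; mL_B] = S·[w00; w01] and [mR_A; mR_B] = S·[w10; w11]:
  w00 = -1/2, w01 = 1, w10 = 0, w11 = 1/2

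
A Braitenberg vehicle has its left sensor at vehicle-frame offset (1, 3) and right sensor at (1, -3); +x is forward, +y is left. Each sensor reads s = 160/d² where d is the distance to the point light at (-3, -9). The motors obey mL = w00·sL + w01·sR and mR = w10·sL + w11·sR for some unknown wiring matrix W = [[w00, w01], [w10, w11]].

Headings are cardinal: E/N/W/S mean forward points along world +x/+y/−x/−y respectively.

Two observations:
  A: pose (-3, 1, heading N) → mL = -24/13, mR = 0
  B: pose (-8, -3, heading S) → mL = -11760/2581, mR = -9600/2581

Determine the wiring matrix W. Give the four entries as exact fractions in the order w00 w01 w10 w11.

-1/2 -1 -1 1

obs A: pose=(-3,1,N) → sL=16/13, sR=16/13, mL=-24/13, mR=0
obs B: pose=(-8,-3,S) → sL=160/29, sR=160/89, mL=-11760/2581, mR=-9600/2581
sensor matrix S = [[16/13, 16/13], [160/29, 160/89]]; det S = -153600/33553
solve [mL_A; mL_B] = S·[w00; w01] and [mR_A; mR_B] = S·[w10; w11]:
  w00 = -1/2, w01 = -1, w10 = -1, w11 = 1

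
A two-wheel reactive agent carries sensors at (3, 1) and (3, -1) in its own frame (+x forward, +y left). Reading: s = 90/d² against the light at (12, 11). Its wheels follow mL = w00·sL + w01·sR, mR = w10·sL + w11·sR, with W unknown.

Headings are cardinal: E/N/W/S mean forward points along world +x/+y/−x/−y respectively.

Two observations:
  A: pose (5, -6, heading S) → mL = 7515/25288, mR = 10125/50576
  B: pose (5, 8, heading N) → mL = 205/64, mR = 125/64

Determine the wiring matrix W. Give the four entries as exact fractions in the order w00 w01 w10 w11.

obs A: pose=(5,-6,S) → sL=45/218, sR=45/232, mL=7515/25288, mR=10125/50576
obs B: pose=(5,8,N) → sL=45/32, sR=5/2, mL=205/64, mR=125/64
sensor matrix S = [[45/218, 45/232], [45/32, 5/2]]; det S = 196875/809216
solve [mL_A; mL_B] = S·[w00; w01] and [mR_A; mR_B] = S·[w10; w11]:
  w00 = 1/2, w01 = 1, w10 = 1/2, w11 = 1/2

1/2 1 1/2 1/2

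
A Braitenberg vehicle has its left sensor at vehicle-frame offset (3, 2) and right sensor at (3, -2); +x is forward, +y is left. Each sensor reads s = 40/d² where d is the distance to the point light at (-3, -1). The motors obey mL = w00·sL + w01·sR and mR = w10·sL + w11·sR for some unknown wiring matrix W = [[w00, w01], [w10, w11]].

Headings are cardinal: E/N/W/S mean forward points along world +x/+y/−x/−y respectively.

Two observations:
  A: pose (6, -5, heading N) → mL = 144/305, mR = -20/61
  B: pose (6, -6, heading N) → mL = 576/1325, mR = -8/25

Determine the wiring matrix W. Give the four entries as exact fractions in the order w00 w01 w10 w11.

1 -1 0 -1

obs A: pose=(6,-5,N) → sL=4/5, sR=20/61, mL=144/305, mR=-20/61
obs B: pose=(6,-6,N) → sL=40/53, sR=8/25, mL=576/1325, mR=-8/25
sensor matrix S = [[4/5, 20/61], [40/53, 8/25]]; det S = 3456/404125
solve [mL_A; mL_B] = S·[w00; w01] and [mR_A; mR_B] = S·[w10; w11]:
  w00 = 1, w01 = -1, w10 = 0, w11 = -1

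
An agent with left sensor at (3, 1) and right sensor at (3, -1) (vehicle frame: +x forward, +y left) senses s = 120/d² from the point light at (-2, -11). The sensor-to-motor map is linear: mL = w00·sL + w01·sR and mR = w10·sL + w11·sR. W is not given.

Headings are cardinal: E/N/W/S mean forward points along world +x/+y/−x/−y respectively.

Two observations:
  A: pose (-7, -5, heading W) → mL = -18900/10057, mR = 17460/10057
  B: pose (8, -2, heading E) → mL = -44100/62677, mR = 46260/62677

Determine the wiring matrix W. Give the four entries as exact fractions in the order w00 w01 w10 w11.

obs A: pose=(-7,-5,W) → sL=120/89, sR=120/113, mL=-18900/10057, mR=17460/10057
obs B: pose=(8,-2,E) → sL=120/269, sR=120/233, mL=-44100/62677, mR=46260/62677
sensor matrix S = [[120/89, 120/113], [120/269, 120/233]]; det S = 139104000/630342589
solve [mL_A; mL_B] = S·[w00; w01] and [mR_A; mR_B] = S·[w10; w11]:
  w00 = -1, w01 = -1/2, w10 = 1/2, w11 = 1

-1 -1/2 1/2 1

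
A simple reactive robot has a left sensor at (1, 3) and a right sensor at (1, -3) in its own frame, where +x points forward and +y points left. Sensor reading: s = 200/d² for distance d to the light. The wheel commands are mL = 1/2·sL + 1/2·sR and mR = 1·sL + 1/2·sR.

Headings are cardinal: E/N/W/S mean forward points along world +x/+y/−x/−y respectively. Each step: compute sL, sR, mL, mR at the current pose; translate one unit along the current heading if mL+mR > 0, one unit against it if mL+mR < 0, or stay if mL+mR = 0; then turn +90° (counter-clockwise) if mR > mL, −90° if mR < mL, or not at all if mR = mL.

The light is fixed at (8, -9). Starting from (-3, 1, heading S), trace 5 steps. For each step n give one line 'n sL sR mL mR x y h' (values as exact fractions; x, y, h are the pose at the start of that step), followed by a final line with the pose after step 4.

n=0: pose=(-3,1,S); sL=40/29, sR=200/277; mL=8440/8033, mR=13980/8033; mL+mR=22420/8033 → advance +1; mR−mL=20/29 → turn +1·90°
n=1: pose=(-3,0,E); sL=50/61, sR=25/17; mL=2375/2074, mR=3225/2074; mL+mR=2800/1037 → advance +1; mR−mL=25/61 → turn +1·90°
n=2: pose=(-2,0,N); sL=200/269, sR=200/149; mL=41800/40081, mR=56700/40081; mL+mR=98500/40081 → advance +1; mR−mL=100/269 → turn +1·90°
n=3: pose=(-2,1,W); sL=20/17, sR=20/29; mL=460/493, mR=750/493; mL+mR=1210/493 → advance +1; mR−mL=10/17 → turn +1·90°
n=4: pose=(-3,1,S); sL=40/29, sR=200/277; mL=8440/8033, mR=13980/8033; mL+mR=22420/8033 → advance +1; mR−mL=20/29 → turn +1·90°

0 40/29 200/277 8440/8033 13980/8033 -3 1 S
1 50/61 25/17 2375/2074 3225/2074 -3 0 E
2 200/269 200/149 41800/40081 56700/40081 -2 0 N
3 20/17 20/29 460/493 750/493 -2 1 W
4 40/29 200/277 8440/8033 13980/8033 -3 1 S
final -3 0 E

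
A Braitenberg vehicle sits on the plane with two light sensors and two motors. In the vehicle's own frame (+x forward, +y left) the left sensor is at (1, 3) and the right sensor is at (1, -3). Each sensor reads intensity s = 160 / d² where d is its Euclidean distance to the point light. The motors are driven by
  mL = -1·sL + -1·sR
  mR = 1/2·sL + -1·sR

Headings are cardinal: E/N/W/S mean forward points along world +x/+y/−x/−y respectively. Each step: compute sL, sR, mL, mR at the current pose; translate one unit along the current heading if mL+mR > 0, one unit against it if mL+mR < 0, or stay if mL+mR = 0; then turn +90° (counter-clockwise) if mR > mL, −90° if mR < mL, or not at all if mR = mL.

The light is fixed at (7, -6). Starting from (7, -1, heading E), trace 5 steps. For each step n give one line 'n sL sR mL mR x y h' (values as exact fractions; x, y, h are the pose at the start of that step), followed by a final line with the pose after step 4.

0 32/13 32 -448/13 -400/13 7 -1 E
1 40/13 4 -92/13 -32/13 6 -1 N
2 32 160/53 -1856/53 688/53 6 -2 W
3 80/9 80/9 -160/9 -40/9 7 -2 S
4 32/13 32 -448/13 -400/13 7 -1 E
final 6 -1 N

n=0: pose=(7,-1,E); sL=32/13, sR=32; mL=-448/13, mR=-400/13; mL+mR=-848/13 → advance -1; mR−mL=48/13 → turn +1·90°
n=1: pose=(6,-1,N); sL=40/13, sR=4; mL=-92/13, mR=-32/13; mL+mR=-124/13 → advance -1; mR−mL=60/13 → turn +1·90°
n=2: pose=(6,-2,W); sL=32, sR=160/53; mL=-1856/53, mR=688/53; mL+mR=-1168/53 → advance -1; mR−mL=48 → turn +1·90°
n=3: pose=(7,-2,S); sL=80/9, sR=80/9; mL=-160/9, mR=-40/9; mL+mR=-200/9 → advance -1; mR−mL=40/3 → turn +1·90°
n=4: pose=(7,-1,E); sL=32/13, sR=32; mL=-448/13, mR=-400/13; mL+mR=-848/13 → advance -1; mR−mL=48/13 → turn +1·90°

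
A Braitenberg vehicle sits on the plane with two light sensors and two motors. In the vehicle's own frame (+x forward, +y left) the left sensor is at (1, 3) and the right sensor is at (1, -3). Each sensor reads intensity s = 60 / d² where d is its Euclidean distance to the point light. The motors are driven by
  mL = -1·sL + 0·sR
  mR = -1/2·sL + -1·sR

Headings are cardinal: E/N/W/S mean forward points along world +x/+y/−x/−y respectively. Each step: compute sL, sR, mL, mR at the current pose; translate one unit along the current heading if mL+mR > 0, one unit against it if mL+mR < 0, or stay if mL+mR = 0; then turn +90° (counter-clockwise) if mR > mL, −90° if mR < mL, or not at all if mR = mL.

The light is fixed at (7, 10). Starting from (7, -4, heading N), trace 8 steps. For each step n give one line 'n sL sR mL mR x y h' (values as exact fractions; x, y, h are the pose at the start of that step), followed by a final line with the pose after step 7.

0 30/89 30/89 -30/89 -45/89 7 -4 N
1 12/29 12/65 -12/29 -738/1885 7 -5 E
2 15/53 3/10 -15/53 -117/265 6 -5 N
3 60/169 60/361 -60/169 -20970/61009 6 -6 E
4 6/25 30/113 -6/25 -1089/2825 5 -6 N
5 60/197 60/401 -60/197 -23850/78997 5 -7 E
6 15/73 15/64 -15/73 -1575/4672 4 -7 N
7 60/229 12/89 -60/229 -5418/20381 4 -8 E
final 3 -8 S

n=0: pose=(7,-4,N); sL=30/89, sR=30/89; mL=-30/89, mR=-45/89; mL+mR=-75/89 → advance -1; mR−mL=-15/89 → turn -1·90°
n=1: pose=(7,-5,E); sL=12/29, sR=12/65; mL=-12/29, mR=-738/1885; mL+mR=-1518/1885 → advance -1; mR−mL=42/1885 → turn +1·90°
n=2: pose=(6,-5,N); sL=15/53, sR=3/10; mL=-15/53, mR=-117/265; mL+mR=-192/265 → advance -1; mR−mL=-42/265 → turn -1·90°
n=3: pose=(6,-6,E); sL=60/169, sR=60/361; mL=-60/169, mR=-20970/61009; mL+mR=-42630/61009 → advance -1; mR−mL=690/61009 → turn +1·90°
n=4: pose=(5,-6,N); sL=6/25, sR=30/113; mL=-6/25, mR=-1089/2825; mL+mR=-1767/2825 → advance -1; mR−mL=-411/2825 → turn -1·90°
n=5: pose=(5,-7,E); sL=60/197, sR=60/401; mL=-60/197, mR=-23850/78997; mL+mR=-47910/78997 → advance -1; mR−mL=210/78997 → turn +1·90°
n=6: pose=(4,-7,N); sL=15/73, sR=15/64; mL=-15/73, mR=-1575/4672; mL+mR=-2535/4672 → advance -1; mR−mL=-615/4672 → turn -1·90°
n=7: pose=(4,-8,E); sL=60/229, sR=12/89; mL=-60/229, mR=-5418/20381; mL+mR=-10758/20381 → advance -1; mR−mL=-78/20381 → turn -1·90°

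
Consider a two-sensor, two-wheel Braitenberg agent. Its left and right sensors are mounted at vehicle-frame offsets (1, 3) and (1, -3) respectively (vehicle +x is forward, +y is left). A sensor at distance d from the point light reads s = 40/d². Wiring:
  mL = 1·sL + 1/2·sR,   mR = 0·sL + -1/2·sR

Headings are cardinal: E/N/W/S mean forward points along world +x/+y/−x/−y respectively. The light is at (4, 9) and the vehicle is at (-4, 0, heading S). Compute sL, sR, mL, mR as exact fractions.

8/25 40/221 2268/5525 -20/221

left sensor world pos  = (-1, -1); dL² = 125
right sensor world pos = (-7, -1); dR² = 221
sL = 40/125 = 8/25
sR = 40/221 = 40/221
mL = 1·sL + 1/2·sR = 2268/5525
mR = 0·sL + -1/2·sR = -20/221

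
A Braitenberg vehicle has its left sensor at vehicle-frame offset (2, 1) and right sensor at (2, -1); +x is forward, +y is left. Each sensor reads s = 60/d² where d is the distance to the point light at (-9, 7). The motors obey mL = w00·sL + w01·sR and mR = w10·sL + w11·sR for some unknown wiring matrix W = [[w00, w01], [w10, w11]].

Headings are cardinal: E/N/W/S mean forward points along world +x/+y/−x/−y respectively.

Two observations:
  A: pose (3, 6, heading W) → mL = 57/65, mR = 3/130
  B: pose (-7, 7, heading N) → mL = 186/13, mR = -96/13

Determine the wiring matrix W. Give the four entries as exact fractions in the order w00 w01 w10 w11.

obs A: pose=(3,6,W) → sL=15/26, sR=3/5, mL=57/65, mR=3/130
obs B: pose=(-7,7,N) → sL=12, sR=60/13, mL=186/13, mR=-96/13
sensor matrix S = [[15/26, 3/5], [12, 60/13]]; det S = -3834/845
solve [mL_A; mL_B] = S·[w00; w01] and [mR_A; mR_B] = S·[w10; w11]:
  w00 = 1, w01 = 1/2, w10 = -1, w11 = 1

1 1/2 -1 1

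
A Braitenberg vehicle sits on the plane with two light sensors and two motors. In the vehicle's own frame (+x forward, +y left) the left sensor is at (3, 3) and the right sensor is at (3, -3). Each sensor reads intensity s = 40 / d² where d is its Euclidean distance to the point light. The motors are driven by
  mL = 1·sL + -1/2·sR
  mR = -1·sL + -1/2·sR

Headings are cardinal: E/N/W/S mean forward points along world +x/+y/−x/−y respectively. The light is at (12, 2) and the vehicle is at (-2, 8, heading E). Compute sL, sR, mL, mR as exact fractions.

20/101 4/13 58/1313 -462/1313

left sensor world pos  = (1, 11); dL² = 202
right sensor world pos = (1, 5); dR² = 130
sL = 40/202 = 20/101
sR = 40/130 = 4/13
mL = 1·sL + -1/2·sR = 58/1313
mR = -1·sL + -1/2·sR = -462/1313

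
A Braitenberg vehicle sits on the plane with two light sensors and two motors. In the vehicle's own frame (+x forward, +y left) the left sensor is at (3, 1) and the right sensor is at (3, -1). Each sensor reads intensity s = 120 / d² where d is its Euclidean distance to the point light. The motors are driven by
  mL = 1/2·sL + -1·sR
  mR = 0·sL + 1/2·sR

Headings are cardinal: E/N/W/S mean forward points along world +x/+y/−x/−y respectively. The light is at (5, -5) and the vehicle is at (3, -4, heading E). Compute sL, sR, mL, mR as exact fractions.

24 120 -108 60

left sensor world pos  = (6, -3); dL² = 5
right sensor world pos = (6, -5); dR² = 1
sL = 120/5 = 24
sR = 120/1 = 120
mL = 1/2·sL + -1·sR = -108
mR = 0·sL + 1/2·sR = 60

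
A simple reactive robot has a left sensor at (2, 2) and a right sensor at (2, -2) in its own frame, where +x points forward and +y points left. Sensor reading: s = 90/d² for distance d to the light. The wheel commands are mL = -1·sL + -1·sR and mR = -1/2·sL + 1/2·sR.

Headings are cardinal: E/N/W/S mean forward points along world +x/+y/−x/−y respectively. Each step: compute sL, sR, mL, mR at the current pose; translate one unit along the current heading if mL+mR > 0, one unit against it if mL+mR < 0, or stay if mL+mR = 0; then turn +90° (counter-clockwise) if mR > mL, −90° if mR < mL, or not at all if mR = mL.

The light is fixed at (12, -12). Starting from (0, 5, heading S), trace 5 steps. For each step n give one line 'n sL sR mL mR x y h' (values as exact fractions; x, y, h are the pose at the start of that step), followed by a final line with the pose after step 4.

0 18/65 90/421 -13428/27365 -864/27365 0 5 S
1 9/50 45/178 -963/2225 81/2225 0 6 E
2 18/125 90/521 -20628/65125 936/65125 -1 6 N
3 1/5 45/293 -518/1465 -34/1465 -1 5 W
4 18/65 90/421 -13428/27365 -864/27365 0 5 S
final 0 6 E

n=0: pose=(0,5,S); sL=18/65, sR=90/421; mL=-13428/27365, mR=-864/27365; mL+mR=-14292/27365 → advance -1; mR−mL=12564/27365 → turn +1·90°
n=1: pose=(0,6,E); sL=9/50, sR=45/178; mL=-963/2225, mR=81/2225; mL+mR=-882/2225 → advance -1; mR−mL=1044/2225 → turn +1·90°
n=2: pose=(-1,6,N); sL=18/125, sR=90/521; mL=-20628/65125, mR=936/65125; mL+mR=-19692/65125 → advance -1; mR−mL=21564/65125 → turn +1·90°
n=3: pose=(-1,5,W); sL=1/5, sR=45/293; mL=-518/1465, mR=-34/1465; mL+mR=-552/1465 → advance -1; mR−mL=484/1465 → turn +1·90°
n=4: pose=(0,5,S); sL=18/65, sR=90/421; mL=-13428/27365, mR=-864/27365; mL+mR=-14292/27365 → advance -1; mR−mL=12564/27365 → turn +1·90°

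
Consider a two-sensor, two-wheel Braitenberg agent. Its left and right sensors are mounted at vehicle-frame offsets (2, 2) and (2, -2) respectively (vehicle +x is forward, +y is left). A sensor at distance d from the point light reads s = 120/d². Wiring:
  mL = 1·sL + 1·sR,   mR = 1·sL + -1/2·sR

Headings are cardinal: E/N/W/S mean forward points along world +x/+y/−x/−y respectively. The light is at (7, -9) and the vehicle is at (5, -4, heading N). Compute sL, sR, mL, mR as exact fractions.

left sensor world pos  = (3, -2); dL² = 65
right sensor world pos = (7, -2); dR² = 49
sL = 120/65 = 24/13
sR = 120/49 = 120/49
mL = 1·sL + 1·sR = 2736/637
mR = 1·sL + -1/2·sR = 396/637

24/13 120/49 2736/637 396/637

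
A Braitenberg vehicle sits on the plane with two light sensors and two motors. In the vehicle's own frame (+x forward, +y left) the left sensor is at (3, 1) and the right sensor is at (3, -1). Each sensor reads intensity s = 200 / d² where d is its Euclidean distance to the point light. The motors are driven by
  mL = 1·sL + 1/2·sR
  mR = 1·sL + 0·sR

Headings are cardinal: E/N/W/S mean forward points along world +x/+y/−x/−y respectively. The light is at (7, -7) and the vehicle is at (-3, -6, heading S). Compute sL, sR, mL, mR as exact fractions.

40/17 8/5 268/85 40/17

left sensor world pos  = (-2, -9); dL² = 85
right sensor world pos = (-4, -9); dR² = 125
sL = 200/85 = 40/17
sR = 200/125 = 8/5
mL = 1·sL + 1/2·sR = 268/85
mR = 1·sL + 0·sR = 40/17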